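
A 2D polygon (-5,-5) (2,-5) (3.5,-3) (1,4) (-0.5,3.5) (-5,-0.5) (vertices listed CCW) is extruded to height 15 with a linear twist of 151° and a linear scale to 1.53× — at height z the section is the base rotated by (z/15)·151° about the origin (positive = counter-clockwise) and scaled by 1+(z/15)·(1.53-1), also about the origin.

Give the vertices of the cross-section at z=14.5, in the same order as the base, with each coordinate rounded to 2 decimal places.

t = z/height = 14.5/15 = 0.966667
s = 1 + (scale-1)·z/height = 1 + (1.53-1)·14.5/15 = 1.512333
θ = twist·z/height = 151°·14.5/15 = 145.9667° = 2.547599 rad
cos θ = -0.828712, sin θ = 0.559675 (intermediates below are computed at full precision and shown rounded to 5 d.p.)
v1: (-5,-5) → rotate → (6.94194,1.34518) → ×s → (10.49852,2.03437) → (10.50,2.03)
v2: (2,-5) → rotate → (1.14095,5.26291) → ×s → (1.72550,7.95928) → (1.73,7.96)
v3: (3.5,-3) → rotate → (-1.22147,4.44500) → ×s → (-1.84727,6.72232) → (-1.85,6.72)
v4: (1,4) → rotate → (-3.06741,-2.75517) → ×s → (-4.63895,-4.16674) → (-4.64,-4.17)
v5: (-0.5,3.5) → rotate → (-1.54451,-3.18033) → ×s → (-2.33581,-4.80972) → (-2.34,-4.81)
v6: (-5,-0.5) → rotate → (4.42340,-2.38402) → ×s → (6.68965,-3.60543) → (6.69,-3.61)

Cross-section at z=14.5: (10.50,2.03) (1.73,7.96) (-1.85,6.72) (-4.64,-4.17) (-2.34,-4.81) (6.69,-3.61)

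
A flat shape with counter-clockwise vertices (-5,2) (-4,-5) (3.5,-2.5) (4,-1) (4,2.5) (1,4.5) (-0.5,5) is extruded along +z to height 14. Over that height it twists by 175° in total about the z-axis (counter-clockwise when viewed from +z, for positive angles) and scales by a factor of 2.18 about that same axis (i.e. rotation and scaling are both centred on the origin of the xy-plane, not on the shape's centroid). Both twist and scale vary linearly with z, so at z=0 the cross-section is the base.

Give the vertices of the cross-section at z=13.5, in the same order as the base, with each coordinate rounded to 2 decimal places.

Cross-section at z=13.5: (9.65,-6.28) (10.47,8.82) (-6.30,6.70) (-7.97,3.77) (-9.43,-3.57) (-3.97,-9.02) (-1.04,-10.69)

t = z/height = 13.5/14 = 0.964286
s = 1 + (scale-1)·z/height = 1 + (2.18-1)·13.5/14 = 2.137857
θ = twist·z/height = 175°·13.5/14 = 168.7500° = 2.945243 rad
cos θ = -0.980785, sin θ = 0.195090 (intermediates below are computed at full precision and shown rounded to 5 d.p.)
v1: (-5,2) → rotate → (4.51375,-2.93702) → ×s → (9.64974,-6.27893) → (9.65,-6.28)
v2: (-4,-5) → rotate → (4.89859,4.12357) → ×s → (10.47249,8.81559) → (10.47,8.82)
v3: (3.5,-2.5) → rotate → (-2.94502,3.13478) → ×s → (-6.29604,6.70171) → (-6.30,6.70)
v4: (4,-1) → rotate → (-3.72805,1.76115) → ×s → (-7.97004,3.76508) → (-7.97,3.77)
v5: (4,2.5) → rotate → (-4.41087,-1.67160) → ×s → (-9.42980,-3.57365) → (-9.43,-3.57)
v6: (1,4.5) → rotate → (-1.85869,-4.21844) → ×s → (-3.97362,-9.01843) → (-3.97,-9.02)
v7: (-0.5,5) → rotate → (-0.48506,-5.00147) → ×s → (-1.03699,-10.69243) → (-1.04,-10.69)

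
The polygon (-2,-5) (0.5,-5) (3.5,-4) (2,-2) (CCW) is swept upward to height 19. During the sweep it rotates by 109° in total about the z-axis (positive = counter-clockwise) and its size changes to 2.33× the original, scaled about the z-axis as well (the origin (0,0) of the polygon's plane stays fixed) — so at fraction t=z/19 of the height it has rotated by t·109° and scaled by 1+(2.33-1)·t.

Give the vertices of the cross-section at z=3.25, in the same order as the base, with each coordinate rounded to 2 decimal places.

t = z/height = 3.25/19 = 0.171053
s = 1 + (scale-1)·z/height = 1 + (2.33-1)·3.25/19 = 1.227500
θ = twist·z/height = 109°·3.25/19 = 18.6447° = 0.325412 rad
cos θ = 0.947519, sin θ = 0.319699 (intermediates below are computed at full precision and shown rounded to 5 d.p.)
v1: (-2,-5) → rotate → (-0.29654,-5.37699) → ×s → (-0.36401,-6.60026) → (-0.36,-6.60)
v2: (0.5,-5) → rotate → (2.07226,-4.57775) → ×s → (2.54369,-5.61918) → (2.54,-5.62)
v3: (3.5,-4) → rotate → (4.59511,-2.67113) → ×s → (5.64050,-3.27881) → (5.64,-3.28)
v4: (2,-2) → rotate → (2.53444,-1.25564) → ×s → (3.11102,-1.54130) → (3.11,-1.54)

Cross-section at z=3.25: (-0.36,-6.60) (2.54,-5.62) (5.64,-3.28) (3.11,-1.54)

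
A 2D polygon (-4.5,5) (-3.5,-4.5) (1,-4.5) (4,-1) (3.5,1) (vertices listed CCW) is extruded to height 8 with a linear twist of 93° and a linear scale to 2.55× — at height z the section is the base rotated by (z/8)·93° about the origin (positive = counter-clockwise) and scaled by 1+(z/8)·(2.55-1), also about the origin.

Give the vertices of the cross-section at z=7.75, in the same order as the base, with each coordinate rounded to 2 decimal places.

t = z/height = 7.75/8 = 0.96875
s = 1 + (scale-1)·z/height = 1 + (2.55-1)·7.75/8 = 2.501563
θ = twist·z/height = 93°·7.75/8 = 90.0938° = 1.572433 rad
cos θ = -0.001636, sin θ = 0.999999 (intermediates below are computed at full precision and shown rounded to 5 d.p.)
v1: (-4.5,5) → rotate → (-4.99263,-4.50818) → ×s → (-12.48938,-11.27748) → (-12.49,-11.28)
v2: (-3.5,-4.5) → rotate → (4.50572,-3.49263) → ×s → (11.27134,-8.73704) → (11.27,-8.74)
v3: (1,-4.5) → rotate → (4.49836,1.00736) → ×s → (11.25292,2.51998) → (11.25,2.52)
v4: (4,-1) → rotate → (0.99345,4.00163) → ×s → (2.48519,10.01033) → (2.49,10.01)
v5: (3.5,1) → rotate → (-1.00573,3.49836) → ×s → (-2.51589,8.75136) → (-2.52,8.75)

Cross-section at z=7.75: (-12.49,-11.28) (11.27,-8.74) (11.25,2.52) (2.49,10.01) (-2.52,8.75)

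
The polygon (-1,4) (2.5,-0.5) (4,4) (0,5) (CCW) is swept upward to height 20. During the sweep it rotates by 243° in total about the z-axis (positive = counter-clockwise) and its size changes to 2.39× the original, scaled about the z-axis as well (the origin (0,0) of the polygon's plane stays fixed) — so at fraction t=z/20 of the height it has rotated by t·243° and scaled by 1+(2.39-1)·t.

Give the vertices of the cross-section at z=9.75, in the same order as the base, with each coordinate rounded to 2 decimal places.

Cross-section at z=9.75: (-5.10,-4.67) (-1.26,4.09) (-9.10,2.70) (-7.37,-4.00)

t = z/height = 9.75/20 = 0.4875
s = 1 + (scale-1)·z/height = 1 + (2.39-1)·9.75/20 = 1.677625
θ = twist·z/height = 243°·9.75/20 = 118.4625° = 2.067561 rad
cos θ = -0.476583, sin θ = 0.879129 (intermediates below are computed at full precision and shown rounded to 5 d.p.)
v1: (-1,4) → rotate → (-3.03993,-2.78546) → ×s → (-5.09987,-4.67296) → (-5.10,-4.67)
v2: (2.5,-0.5) → rotate → (-0.75189,2.43611) → ×s → (-1.26140,4.08689) → (-1.26,4.09)
v3: (4,4) → rotate → (-5.42285,1.61018) → ×s → (-9.09751,2.70128) → (-9.10,2.70)
v4: (0,5) → rotate → (-4.39565,-2.38292) → ×s → (-7.37425,-3.99764) → (-7.37,-4.00)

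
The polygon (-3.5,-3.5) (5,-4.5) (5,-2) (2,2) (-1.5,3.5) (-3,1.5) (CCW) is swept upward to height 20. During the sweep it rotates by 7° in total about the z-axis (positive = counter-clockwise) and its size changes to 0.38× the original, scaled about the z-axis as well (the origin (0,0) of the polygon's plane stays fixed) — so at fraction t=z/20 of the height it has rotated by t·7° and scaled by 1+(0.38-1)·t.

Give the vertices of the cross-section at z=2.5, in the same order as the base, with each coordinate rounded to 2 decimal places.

t = z/height = 2.5/20 = 0.125
s = 1 + (scale-1)·z/height = 1 + (0.38-1)·2.5/20 = 0.922500
θ = twist·z/height = 7°·2.5/20 = 0.8750° = 0.015272 rad
cos θ = 0.999883, sin θ = 0.015271 (intermediates below are computed at full precision and shown rounded to 5 d.p.)
v1: (-3.5,-3.5) → rotate → (-3.44614,-3.55304) → ×s → (-3.17907,-3.27768) → (-3.18,-3.28)
v2: (5,-4.5) → rotate → (5.06814,-4.42312) → ×s → (4.67536,-4.08033) → (4.68,-4.08)
v3: (5,-2) → rotate → (5.02996,-1.92341) → ×s → (4.64014,-1.77435) → (4.64,-1.77)
v4: (2,2) → rotate → (1.96922,2.03031) → ×s → (1.81661,1.87296) → (1.82,1.87)
v5: (-1.5,3.5) → rotate → (-1.55327,3.47669) → ×s → (-1.43290,3.20724) → (-1.43,3.21)
v6: (-3,1.5) → rotate → (-3.02256,1.45401) → ×s → (-2.78831,1.34133) → (-2.79,1.34)

Cross-section at z=2.5: (-3.18,-3.28) (4.68,-4.08) (4.64,-1.77) (1.82,1.87) (-1.43,3.21) (-2.79,1.34)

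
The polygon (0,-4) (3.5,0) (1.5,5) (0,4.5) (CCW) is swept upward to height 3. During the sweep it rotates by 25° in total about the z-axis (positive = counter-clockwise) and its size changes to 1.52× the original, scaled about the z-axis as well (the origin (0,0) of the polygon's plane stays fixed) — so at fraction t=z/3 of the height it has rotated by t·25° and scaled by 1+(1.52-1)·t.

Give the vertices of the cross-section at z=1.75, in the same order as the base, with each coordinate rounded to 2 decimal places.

Cross-section at z=1.75: (1.31,-5.05) (4.41,1.15) (0.25,6.80) (-1.48,5.68)

t = z/height = 1.75/3 = 0.583333
s = 1 + (scale-1)·z/height = 1 + (1.52-1)·1.75/3 = 1.303333
θ = twist·z/height = 25°·1.75/3 = 14.5833° = 0.254527 rad
cos θ = 0.967782, sin θ = 0.251788 (intermediates below are computed at full precision and shown rounded to 5 d.p.)
v1: (0,-4) → rotate → (1.00715,-3.87113) → ×s → (1.31265,-5.04537) → (1.31,-5.05)
v2: (3.5,0) → rotate → (3.38724,0.88126) → ×s → (4.41470,1.14857) → (4.41,1.15)
v3: (1.5,5) → rotate → (0.19273,5.21659) → ×s → (0.25120,6.79896) → (0.25,6.80)
v4: (0,4.5) → rotate → (-1.13305,4.35502) → ×s → (-1.47674,5.67604) → (-1.48,5.68)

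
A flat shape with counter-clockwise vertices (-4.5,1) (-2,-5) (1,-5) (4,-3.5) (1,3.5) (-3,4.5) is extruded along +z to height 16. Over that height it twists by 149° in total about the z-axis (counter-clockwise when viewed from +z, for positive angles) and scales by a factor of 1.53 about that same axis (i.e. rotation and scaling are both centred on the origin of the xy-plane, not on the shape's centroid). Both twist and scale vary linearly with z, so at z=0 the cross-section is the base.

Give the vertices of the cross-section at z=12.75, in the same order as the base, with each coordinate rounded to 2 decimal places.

t = z/height = 12.75/16 = 0.796875
s = 1 + (scale-1)·z/height = 1 + (1.53-1)·12.75/16 = 1.422344
θ = twist·z/height = 149°·12.75/16 = 118.7344° = 2.072306 rad
cos θ = -0.480750, sin θ = 0.876858 (intermediates below are computed at full precision and shown rounded to 5 d.p.)
v1: (-4.5,1) → rotate → (1.28652,-4.42661) → ×s → (1.82987,-6.29616) → (1.83,-6.30)
v2: (-2,-5) → rotate → (5.34579,0.65003) → ×s → (7.60355,0.92457) → (7.60,0.92)
v3: (1,-5) → rotate → (3.90354,3.28061) → ×s → (5.55218,4.66615) → (5.55,4.67)
v4: (4,-3.5) → rotate → (1.14600,5.19006) → ×s → (1.63001,7.38204) → (1.63,7.38)
v5: (1,3.5) → rotate → (-3.54975,-0.80577) → ×s → (-5.04897,-1.14608) → (-5.05,-1.15)
v6: (-3,4.5) → rotate → (-2.50361,-4.79395) → ×s → (-3.56100,-6.81864) → (-3.56,-6.82)

Cross-section at z=12.75: (1.83,-6.30) (7.60,0.92) (5.55,4.67) (1.63,7.38) (-5.05,-1.15) (-3.56,-6.82)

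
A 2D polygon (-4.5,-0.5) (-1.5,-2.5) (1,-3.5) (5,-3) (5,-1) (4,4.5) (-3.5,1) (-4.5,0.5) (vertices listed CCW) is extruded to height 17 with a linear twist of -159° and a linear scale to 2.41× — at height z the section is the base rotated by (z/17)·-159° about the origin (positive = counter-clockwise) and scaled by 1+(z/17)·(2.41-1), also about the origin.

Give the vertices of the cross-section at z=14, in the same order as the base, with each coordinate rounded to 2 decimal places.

t = z/height = 14/17 = 0.823529
s = 1 + (scale-1)·z/height = 1 + (2.41-1)·14/17 = 2.161176
θ = twist·z/height = -159°·14/17 = -130.9412° = -2.285355 rad
cos θ = -0.655284, sin θ = -0.755383 (intermediates below are computed at full precision and shown rounded to 5 d.p.)
v1: (-4.5,-0.5) → rotate → (2.57109,3.72686) → ×s → (5.55657,8.05441) → (5.56,8.05)
v2: (-1.5,-2.5) → rotate → (-0.90553,2.77128) → ×s → (-1.95701,5.98923) → (-1.96,5.99)
v3: (1,-3.5) → rotate → (-3.29912,1.53811) → ×s → (-7.12999,3.32413) → (-7.13,3.32)
v4: (5,-3) → rotate → (-5.54257,-1.81106) → ×s → (-11.97847,-3.91402) → (-11.98,-3.91)
v5: (5,-1) → rotate → (-4.03180,-3.12163) → ×s → (-8.71344,-6.74639) → (-8.71,-6.75)
v6: (4,4.5) → rotate → (0.77809,-5.97031) → ×s → (1.68158,-12.90289) → (1.68,-12.90)
v7: (-3.5,1) → rotate → (3.04888,1.98856) → ×s → (6.58916,4.29762) → (6.59,4.30)
v8: (-4.5,0.5) → rotate → (3.32647,3.07158) → ×s → (7.18909,6.63823) → (7.19,6.64)

Cross-section at z=14: (5.56,8.05) (-1.96,5.99) (-7.13,3.32) (-11.98,-3.91) (-8.71,-6.75) (1.68,-12.90) (6.59,4.30) (7.19,6.64)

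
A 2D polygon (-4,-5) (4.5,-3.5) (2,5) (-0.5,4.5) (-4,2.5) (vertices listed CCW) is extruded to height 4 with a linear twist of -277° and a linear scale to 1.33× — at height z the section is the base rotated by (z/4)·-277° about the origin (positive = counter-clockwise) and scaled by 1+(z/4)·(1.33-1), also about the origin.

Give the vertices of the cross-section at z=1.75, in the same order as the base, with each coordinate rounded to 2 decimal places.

t = z/height = 1.75/4 = 0.4375
s = 1 + (scale-1)·z/height = 1 + (1.33-1)·1.75/4 = 1.144375
θ = twist·z/height = -277°·1.75/4 = -121.1875° = -2.115121 rad
cos θ = -0.517840, sin θ = -0.855477 (intermediates below are computed at full precision and shown rounded to 5 d.p.)
v1: (-4,-5) → rotate → (-2.20602,6.01111) → ×s → (-2.52452,6.87897) → (-2.52,6.88)
v2: (4.5,-3.5) → rotate → (-5.32445,-2.03721) → ×s → (-6.09317,-2.33133) → (-6.09,-2.33)
v3: (2,5) → rotate → (3.24171,-4.30016) → ×s → (3.70973,-4.92099) → (3.71,-4.92)
v4: (-0.5,4.5) → rotate → (4.10857,-1.90254) → ×s → (4.70174,-2.17722) → (4.70,-2.18)
v5: (-4,2.5) → rotate → (4.21005,2.12731) → ×s → (4.81788,2.43444) → (4.82,2.43)

Cross-section at z=1.75: (-2.52,6.88) (-6.09,-2.33) (3.71,-4.92) (4.70,-2.18) (4.82,2.43)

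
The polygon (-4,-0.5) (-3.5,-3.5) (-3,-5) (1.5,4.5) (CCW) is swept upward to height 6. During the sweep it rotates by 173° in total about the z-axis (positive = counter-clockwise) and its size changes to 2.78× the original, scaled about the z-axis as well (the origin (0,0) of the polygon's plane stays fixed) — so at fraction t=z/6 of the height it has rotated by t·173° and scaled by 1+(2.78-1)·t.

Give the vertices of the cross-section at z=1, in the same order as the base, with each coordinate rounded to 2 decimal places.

Cross-section at z=1: (-4.23,-3.07) (-1.79,-6.16) (-0.28,-7.56) (-1.11,6.05)

t = z/height = 1/6 = 0.166667
s = 1 + (scale-1)·z/height = 1 + (2.78-1)·1/6 = 1.296667
θ = twist·z/height = 173°·1/6 = 28.8333° = 0.503237 rad
cos θ = 0.876026, sin θ = 0.482263 (intermediates below are computed at full precision and shown rounded to 5 d.p.)
v1: (-4,-0.5) → rotate → (-3.26297,-2.36707) → ×s → (-4.23099,-3.06930) → (-4.23,-3.07)
v2: (-3.5,-3.5) → rotate → (-1.37817,-4.75401) → ×s → (-1.78703,-6.16437) → (-1.79,-6.16)
v3: (-3,-5) → rotate → (-0.21676,-5.82692) → ×s → (-0.28107,-7.55557) → (-0.28,-7.56)
v4: (1.5,4.5) → rotate → (-0.85615,4.66551) → ×s → (-1.11014,6.04962) → (-1.11,6.05)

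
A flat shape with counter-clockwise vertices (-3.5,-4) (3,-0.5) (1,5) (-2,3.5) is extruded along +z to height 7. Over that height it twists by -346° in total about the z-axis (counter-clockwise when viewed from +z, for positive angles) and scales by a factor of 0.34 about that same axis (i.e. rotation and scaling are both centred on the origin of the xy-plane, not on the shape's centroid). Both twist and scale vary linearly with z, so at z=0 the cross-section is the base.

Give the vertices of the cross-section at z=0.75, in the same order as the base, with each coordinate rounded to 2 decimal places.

Cross-section at z=0.75: (-4.84,-1.01) (1.94,-2.05) (3.54,3.15) (0.48,3.72)

t = z/height = 0.75/7 = 0.107143
s = 1 + (scale-1)·z/height = 1 + (0.34-1)·0.75/7 = 0.929286
θ = twist·z/height = -346°·0.75/7 = -37.0714° = -0.647018 rad
cos θ = 0.797885, sin θ = -0.602810 (intermediates below are computed at full precision and shown rounded to 5 d.p.)
v1: (-3.5,-4) → rotate → (-5.20384,-1.08170) → ×s → (-4.83585,-1.00521) → (-4.84,-1.01)
v2: (3,-0.5) → rotate → (2.09225,-2.20737) → ×s → (1.94430,-2.05128) → (1.94,-2.05)
v3: (1,5) → rotate → (3.81194,3.38661) → ×s → (3.54238,3.14713) → (3.54,3.15)
v4: (-2,3.5) → rotate → (0.51407,3.99822) → ×s → (0.47771,3.71549) → (0.48,3.72)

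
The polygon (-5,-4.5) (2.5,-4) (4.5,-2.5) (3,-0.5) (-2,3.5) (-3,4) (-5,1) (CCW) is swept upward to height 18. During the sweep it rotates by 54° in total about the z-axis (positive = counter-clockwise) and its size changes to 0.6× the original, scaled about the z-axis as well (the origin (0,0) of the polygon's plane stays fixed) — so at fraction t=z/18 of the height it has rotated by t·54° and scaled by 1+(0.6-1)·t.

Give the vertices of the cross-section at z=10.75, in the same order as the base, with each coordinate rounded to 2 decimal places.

t = z/height = 10.75/18 = 0.597222
s = 1 + (scale-1)·z/height = 1 + (0.6-1)·10.75/18 = 0.761111
θ = twist·z/height = 54°·10.75/18 = 32.2500° = 0.562869 rad
cos θ = 0.845728, sin θ = 0.533615 (intermediates below are computed at full precision and shown rounded to 5 d.p.)
v1: (-5,-4.5) → rotate → (-1.82737,-6.47385) → ×s → (-1.39083,-4.92732) → (-1.39,-4.93)
v2: (2.5,-4) → rotate → (4.24878,-2.04887) → ×s → (3.23379,-1.55942) → (3.23,-1.56)
v3: (4.5,-2.5) → rotate → (5.13981,0.28695) → ×s → (3.91197,0.21840) → (3.91,0.22)
v4: (3,-0.5) → rotate → (2.80399,1.17798) → ×s → (2.13415,0.89657) → (2.13,0.90)
v5: (-2,3.5) → rotate → (-3.55911,1.89282) → ×s → (-2.70888,1.44065) → (-2.71,1.44)
v6: (-3,4) → rotate → (-4.67164,1.78207) → ×s → (-3.55564,1.35635) → (-3.56,1.36)
v7: (-5,1) → rotate → (-4.76225,-1.82234) → ×s → (-3.62460,-1.38701) → (-3.62,-1.39)

Cross-section at z=10.75: (-1.39,-4.93) (3.23,-1.56) (3.91,0.22) (2.13,0.90) (-2.71,1.44) (-3.56,1.36) (-3.62,-1.39)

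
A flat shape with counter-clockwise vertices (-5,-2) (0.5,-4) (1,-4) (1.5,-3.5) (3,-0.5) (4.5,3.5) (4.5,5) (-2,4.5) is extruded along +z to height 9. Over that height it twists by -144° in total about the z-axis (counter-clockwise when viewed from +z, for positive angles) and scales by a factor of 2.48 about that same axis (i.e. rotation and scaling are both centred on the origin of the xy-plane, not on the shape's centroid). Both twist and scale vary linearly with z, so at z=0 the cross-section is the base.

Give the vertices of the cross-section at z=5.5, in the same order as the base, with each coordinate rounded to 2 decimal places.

Cross-section at z=5.5: (-4.14,9.38) (-7.58,-1.22) (-7.55,-2.17) (-6.56,-3.09) (-0.75,-5.74) (6.96,-8.33) (9.82,-8.23) (8.43,4.11)

t = z/height = 5.5/9 = 0.611111
s = 1 + (scale-1)·z/height = 1 + (2.48-1)·5.5/9 = 1.904444
θ = twist·z/height = -144°·5.5/9 = -88.0000° = -1.535890 rad
cos θ = 0.034899, sin θ = -0.999391 (intermediates below are computed at full precision and shown rounded to 5 d.p.)
v1: (-5,-2) → rotate → (-2.17328,4.92716) → ×s → (-4.13889,9.38349) → (-4.14,9.38)
v2: (0.5,-4) → rotate → (-3.98011,-0.63929) → ×s → (-7.57991,-1.21750) → (-7.58,-1.22)
v3: (1,-4) → rotate → (-3.96266,-1.13899) → ×s → (-7.54667,-2.16914) → (-7.55,-2.17)
v4: (1.5,-3.5) → rotate → (-3.44552,-1.62123) → ×s → (-6.56180,-3.08755) → (-6.56,-3.09)
v5: (3,-0.5) → rotate → (-0.39500,-3.01562) → ×s → (-0.75225,-5.74309) → (-0.75,-5.74)
v6: (4.5,3.5) → rotate → (3.65492,-4.37511) → ×s → (6.96058,-8.33215) → (6.96,-8.33)
v7: (4.5,5) → rotate → (5.15400,-4.32276) → ×s → (9.81551,-8.23246) → (9.82,-8.23)
v8: (-2,4.5) → rotate → (4.42746,2.15583) → ×s → (8.43185,4.10566) → (8.43,4.11)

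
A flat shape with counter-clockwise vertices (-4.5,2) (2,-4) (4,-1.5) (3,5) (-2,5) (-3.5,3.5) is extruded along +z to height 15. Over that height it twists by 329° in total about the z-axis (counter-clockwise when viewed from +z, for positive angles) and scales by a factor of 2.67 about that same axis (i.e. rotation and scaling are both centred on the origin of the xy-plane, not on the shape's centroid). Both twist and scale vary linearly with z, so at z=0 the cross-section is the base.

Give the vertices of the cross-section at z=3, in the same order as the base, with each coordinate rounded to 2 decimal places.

Cross-section at z=3: (-4.89,-4.38) (5.96,0.25) (4.01,4.05) (-4.44,6.38) (-7.18,0.30) (-6.17,-2.34)

t = z/height = 3/15 = 0.2
s = 1 + (scale-1)·z/height = 1 + (2.67-1)·3/15 = 1.334000
θ = twist·z/height = 329°·3/15 = 65.8000° = 1.148427 rad
cos θ = 0.409923, sin θ = 0.912120 (intermediates below are computed at full precision and shown rounded to 5 d.p.)
v1: (-4.5,2) → rotate → (-3.66889,-3.28469) → ×s → (-4.89430,-4.38178) → (-4.89,-4.38)
v2: (2,-4) → rotate → (4.46833,0.18455) → ×s → (5.96075,0.24619) → (5.96,0.25)
v3: (4,-1.5) → rotate → (3.00787,3.03360) → ×s → (4.01250,4.04682) → (4.01,4.05)
v4: (3,5) → rotate → (-3.33083,4.78598) → ×s → (-4.44333,6.38449) → (-4.44,6.38)
v5: (-2,5) → rotate → (-5.38045,0.22537) → ×s → (-7.17752,0.30065) → (-7.18,0.30)
v6: (-3.5,3.5) → rotate → (-4.62715,-1.75769) → ×s → (-6.17262,-2.34476) → (-6.17,-2.34)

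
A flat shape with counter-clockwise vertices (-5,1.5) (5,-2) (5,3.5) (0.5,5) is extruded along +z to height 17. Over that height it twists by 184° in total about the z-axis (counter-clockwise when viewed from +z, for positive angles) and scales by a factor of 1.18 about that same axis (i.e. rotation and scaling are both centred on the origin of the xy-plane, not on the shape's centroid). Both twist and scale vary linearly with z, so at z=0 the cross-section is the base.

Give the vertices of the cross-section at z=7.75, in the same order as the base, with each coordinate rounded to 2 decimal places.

t = z/height = 7.75/17 = 0.455882
s = 1 + (scale-1)·z/height = 1 + (1.18-1)·7.75/17 = 1.082059
θ = twist·z/height = 184°·7.75/17 = 83.8824° = 1.464023 rad
cos θ = 0.106570, sin θ = 0.994305 (intermediates below are computed at full precision and shown rounded to 5 d.p.)
v1: (-5,1.5) → rotate → (-2.02431,-4.81167) → ×s → (-2.19042,-5.20651) → (-2.19,-5.21)
v2: (5,-2) → rotate → (2.52146,4.75839) → ×s → (2.72837,5.14885) → (2.73,5.15)
v3: (5,3.5) → rotate → (-2.94722,5.34452) → ×s → (-3.18906,5.78309) → (-3.19,5.78)
v4: (0.5,5) → rotate → (-4.91824,1.03000) → ×s → (-5.32183,1.11453) → (-5.32,1.11)

Cross-section at z=7.75: (-2.19,-5.21) (2.73,5.15) (-3.19,5.78) (-5.32,1.11)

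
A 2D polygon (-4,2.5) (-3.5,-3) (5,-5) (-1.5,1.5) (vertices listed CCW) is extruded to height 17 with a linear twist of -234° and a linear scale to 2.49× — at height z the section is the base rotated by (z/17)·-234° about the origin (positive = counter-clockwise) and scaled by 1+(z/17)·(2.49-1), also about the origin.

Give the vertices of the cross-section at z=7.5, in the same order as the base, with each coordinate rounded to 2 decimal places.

Cross-section at z=7.5: (5.55,5.50) (-3.51,6.79) (-9.96,-6.17) (2.99,1.85)

t = z/height = 7.5/17 = 0.441176
s = 1 + (scale-1)·z/height = 1 + (2.49-1)·7.5/17 = 1.657353
θ = twist·z/height = -234°·7.5/17 = -103.2353° = -1.801796 rad
cos θ = -0.228951, sin θ = -0.973438 (intermediates below are computed at full precision and shown rounded to 5 d.p.)
v1: (-4,2.5) → rotate → (3.34940,3.32138) → ×s → (5.55113,5.50469) → (5.55,5.50)
v2: (-3.5,-3) → rotate → (-2.11899,4.09388) → ×s → (-3.51191,6.78501) → (-3.51,6.79)
v3: (5,-5) → rotate → (-6.01194,-3.72244) → ×s → (-9.96391,-6.16939) → (-9.96,-6.17)
v4: (-1.5,1.5) → rotate → (1.80358,1.11673) → ×s → (2.98917,1.85082) → (2.99,1.85)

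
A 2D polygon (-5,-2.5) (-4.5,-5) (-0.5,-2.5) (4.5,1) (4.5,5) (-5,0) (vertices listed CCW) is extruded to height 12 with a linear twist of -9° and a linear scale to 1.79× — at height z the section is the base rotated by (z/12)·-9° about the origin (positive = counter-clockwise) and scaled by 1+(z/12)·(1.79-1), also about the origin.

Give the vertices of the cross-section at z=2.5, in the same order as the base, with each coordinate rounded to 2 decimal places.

t = z/height = 2.5/12 = 0.208333
s = 1 + (scale-1)·z/height = 1 + (1.79-1)·2.5/12 = 1.164583
θ = twist·z/height = -9°·2.5/12 = -1.8750° = -0.032725 rad
cos θ = 0.999465, sin θ = -0.032719 (intermediates below are computed at full precision and shown rounded to 5 d.p.)
v1: (-5,-2.5) → rotate → (-5.07912,-2.33507) → ×s → (-5.91506,-2.71938) → (-5.92,-2.72)
v2: (-4.5,-5) → rotate → (-4.66119,-4.85009) → ×s → (-5.42834,-5.64833) → (-5.43,-5.65)
v3: (-0.5,-2.5) → rotate → (-0.58153,-2.48230) → ×s → (-0.67724,-2.89085) → (-0.68,-2.89)
v4: (4.5,1) → rotate → (4.53031,0.85223) → ×s → (5.27592,0.99249) → (5.28,0.99)
v5: (4.5,5) → rotate → (4.66119,4.85009) → ×s → (5.42834,5.64833) → (5.43,5.65)
v6: (-5,0) → rotate → (-4.99732,0.16360) → ×s → (-5.81980,0.19052) → (-5.82,0.19)

Cross-section at z=2.5: (-5.92,-2.72) (-5.43,-5.65) (-0.68,-2.89) (5.28,0.99) (5.43,5.65) (-5.82,0.19)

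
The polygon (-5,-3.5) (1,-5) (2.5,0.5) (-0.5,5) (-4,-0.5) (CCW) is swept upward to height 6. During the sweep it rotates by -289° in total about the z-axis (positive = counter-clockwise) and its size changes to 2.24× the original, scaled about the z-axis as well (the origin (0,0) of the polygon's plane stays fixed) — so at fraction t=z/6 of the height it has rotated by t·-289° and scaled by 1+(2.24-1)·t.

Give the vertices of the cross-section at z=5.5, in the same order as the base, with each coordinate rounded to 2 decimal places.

t = z/height = 5.5/6 = 0.916667
s = 1 + (scale-1)·z/height = 1 + (2.24-1)·5.5/6 = 2.136667
θ = twist·z/height = -289°·5.5/6 = -264.9167° = -4.623668 rad
cos θ = -0.088605, sin θ = 0.996067 (intermediates below are computed at full precision and shown rounded to 5 d.p.)
v1: (-5,-3.5) → rotate → (3.92926,-4.67022) → ×s → (8.39551,-9.97870) → (8.40,-9.98)
v2: (1,-5) → rotate → (4.89173,1.43909) → ×s → (10.45200,3.07485) → (10.45,3.07)
v3: (2.5,0.5) → rotate → (-0.71954,2.44586) → ×s → (-1.53743,5.22600) → (-1.54,5.23)
v4: (-0.5,5) → rotate → (-4.93603,-0.94106) → ×s → (-10.54666,-2.01072) → (-10.55,-2.01)
v5: (-4,-0.5) → rotate → (0.85245,-3.93997) → ×s → (1.82141,-8.41839) → (1.82,-8.42)

Cross-section at z=5.5: (8.40,-9.98) (10.45,3.07) (-1.54,5.23) (-10.55,-2.01) (1.82,-8.42)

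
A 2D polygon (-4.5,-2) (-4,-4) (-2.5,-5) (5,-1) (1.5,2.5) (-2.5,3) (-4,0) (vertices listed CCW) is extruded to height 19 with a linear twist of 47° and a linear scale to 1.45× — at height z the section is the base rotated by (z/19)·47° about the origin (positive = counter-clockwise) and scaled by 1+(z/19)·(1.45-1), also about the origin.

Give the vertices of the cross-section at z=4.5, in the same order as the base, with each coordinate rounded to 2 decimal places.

Cross-section at z=4.5: (-4.46,-3.13) (-3.49,-5.20) (-1.65,-5.96) (5.64,-0.02) (1.09,3.03) (-3.36,2.72) (-4.34,-0.85)

t = z/height = 4.5/19 = 0.236842
s = 1 + (scale-1)·z/height = 1 + (1.45-1)·4.5/19 = 1.106579
θ = twist·z/height = 47°·4.5/19 = 11.1316° = 0.194283 rad
cos θ = 0.981186, sin θ = 0.193063 (intermediates below are computed at full precision and shown rounded to 5 d.p.)
v1: (-4.5,-2) → rotate → (-4.02921,-2.83116) → ×s → (-4.45864,-3.13290) → (-4.46,-3.13)
v2: (-4,-4) → rotate → (-3.15249,-4.69700) → ×s → (-3.48848,-5.19760) → (-3.49,-5.20)
v3: (-2.5,-5) → rotate → (-1.48765,-5.38859) → ×s → (-1.64620,-5.96290) → (-1.65,-5.96)
v4: (5,-1) → rotate → (5.09899,-0.01587) → ×s → (5.64244,-0.01756) → (5.64,-0.02)
v5: (1.5,2.5) → rotate → (0.98912,2.74256) → ×s → (1.09454,3.03486) → (1.09,3.03)
v6: (-2.5,3) → rotate → (-3.03215,2.46090) → ×s → (-3.35532,2.72318) → (-3.36,2.72)
v7: (-4,0) → rotate → (-3.92475,-0.77225) → ×s → (-4.34304,-0.85456) → (-4.34,-0.85)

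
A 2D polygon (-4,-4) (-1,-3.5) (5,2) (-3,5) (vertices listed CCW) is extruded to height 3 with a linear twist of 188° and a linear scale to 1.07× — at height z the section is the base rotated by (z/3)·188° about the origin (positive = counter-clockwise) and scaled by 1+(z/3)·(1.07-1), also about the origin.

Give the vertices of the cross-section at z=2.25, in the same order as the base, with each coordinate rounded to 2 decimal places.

t = z/height = 2.25/3 = 0.75
s = 1 + (scale-1)·z/height = 1 + (1.07-1)·2.25/3 = 1.052500
θ = twist·z/height = 188°·2.25/3 = 141.0000° = 2.460914 rad
cos θ = -0.777146, sin θ = 0.629320 (intermediates below are computed at full precision and shown rounded to 5 d.p.)
v1: (-4,-4) → rotate → (5.62587,0.59130) → ×s → (5.92122,0.62235) → (5.92,0.62)
v2: (-1,-3.5) → rotate → (2.97977,2.09069) → ×s → (3.13621,2.20045) → (3.14,2.20)
v3: (5,2) → rotate → (-5.14437,1.59231) → ×s → (-5.41445,1.67591) → (-5.41,1.68)
v4: (-3,5) → rotate → (-0.81516,-5.77369) → ×s → (-0.85796,-6.07681) → (-0.86,-6.08)

Cross-section at z=2.25: (5.92,0.62) (3.14,2.20) (-5.41,1.68) (-0.86,-6.08)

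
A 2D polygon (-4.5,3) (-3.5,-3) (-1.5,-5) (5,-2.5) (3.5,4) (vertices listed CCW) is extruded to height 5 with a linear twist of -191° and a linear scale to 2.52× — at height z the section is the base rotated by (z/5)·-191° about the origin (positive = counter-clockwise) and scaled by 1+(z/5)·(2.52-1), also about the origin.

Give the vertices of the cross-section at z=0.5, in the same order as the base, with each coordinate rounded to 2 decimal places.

t = z/height = 0.5/5 = 0.1
s = 1 + (scale-1)·z/height = 1 + (2.52-1)·0.5/5 = 1.152000
θ = twist·z/height = -191°·0.5/5 = -19.1000° = -0.333358 rad
cos θ = 0.944949, sin θ = -0.327218 (intermediates below are computed at full precision and shown rounded to 5 d.p.)
v1: (-4.5,3) → rotate → (-3.27062,4.30733) → ×s → (-3.76775,4.96204) → (-3.77,4.96)
v2: (-3.5,-3) → rotate → (-4.28897,-1.68958) → ×s → (-4.94090,-1.94640) → (-4.94,-1.95)
v3: (-1.5,-5) → rotate → (-3.05351,-4.23392) → ×s → (-3.51765,-4.87747) → (-3.52,-4.88)
v4: (5,-2.5) → rotate → (3.90670,-3.99846) → ×s → (4.50052,-4.60623) → (4.50,-4.61)
v5: (3.5,4) → rotate → (4.61619,2.63453) → ×s → (5.31785,3.03498) → (5.32,3.03)

Cross-section at z=0.5: (-3.77,4.96) (-4.94,-1.95) (-3.52,-4.88) (4.50,-4.61) (5.32,3.03)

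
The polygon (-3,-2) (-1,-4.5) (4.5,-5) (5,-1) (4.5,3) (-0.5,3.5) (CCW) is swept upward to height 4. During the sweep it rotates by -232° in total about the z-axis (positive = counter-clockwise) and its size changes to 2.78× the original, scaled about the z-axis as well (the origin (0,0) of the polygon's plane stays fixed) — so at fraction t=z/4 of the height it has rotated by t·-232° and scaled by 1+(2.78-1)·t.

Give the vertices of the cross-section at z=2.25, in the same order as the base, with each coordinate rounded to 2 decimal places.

Cross-section at z=2.25: (0.86,7.16) (-5.55,7.37) (-13.46,-0.35) (-8.02,-6.31) (-1.28,-10.75) (5.98,-3.79)

t = z/height = 2.25/4 = 0.5625
s = 1 + (scale-1)·z/height = 1 + (2.78-1)·2.25/4 = 2.001250
θ = twist·z/height = -232°·2.25/4 = -130.5000° = -2.277655 rad
cos θ = -0.649448, sin θ = -0.760406 (intermediates below are computed at full precision and shown rounded to 5 d.p.)
v1: (-3,-2) → rotate → (0.42753,3.58011) → ×s → (0.85560,7.16470) → (0.86,7.16)
v2: (-1,-4.5) → rotate → (-2.77238,3.68292) → ×s → (-5.54822,7.37045) → (-5.55,7.37)
v3: (4.5,-5) → rotate → (-6.72455,-0.17459) → ×s → (-13.45750,-0.34939) → (-13.46,-0.35)
v4: (5,-1) → rotate → (-4.00765,-3.15258) → ×s → (-8.02030,-6.30910) → (-8.02,-6.31)
v5: (4.5,3) → rotate → (-0.64130,-5.37017) → ×s → (-1.28340,-10.74705) → (-1.28,-10.75)
v6: (-0.5,3.5) → rotate → (2.98614,-1.89287) → ×s → (5.97602,-3.78810) → (5.98,-3.79)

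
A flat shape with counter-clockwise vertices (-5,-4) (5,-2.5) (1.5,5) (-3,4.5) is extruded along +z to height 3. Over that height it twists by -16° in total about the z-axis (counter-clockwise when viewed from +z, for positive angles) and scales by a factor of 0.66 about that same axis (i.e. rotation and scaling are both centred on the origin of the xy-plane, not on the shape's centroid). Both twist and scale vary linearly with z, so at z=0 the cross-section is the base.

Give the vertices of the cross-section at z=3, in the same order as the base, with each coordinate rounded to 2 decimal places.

t = z/height = 3/3 = 1
s = 1 + (scale-1)·z/height = 1 + (0.66-1)·3/3 = 0.660000
θ = twist·z/height = -16°·3/3 = -16.0000° = -0.279253 rad
cos θ = 0.961262, sin θ = -0.275637 (intermediates below are computed at full precision and shown rounded to 5 d.p.)
v1: (-5,-4) → rotate → (-5.90886,-2.46686) → ×s → (-3.89985,-1.62813) → (-3.90,-1.63)
v2: (5,-2.5) → rotate → (4.11722,-3.78134) → ×s → (2.71736,-2.49569) → (2.72,-2.50)
v3: (1.5,5) → rotate → (2.82008,4.39285) → ×s → (1.86125,2.89928) → (1.86,2.90)
v4: (-3,4.5) → rotate → (-1.64342,5.15259) → ×s → (-1.08466,3.40071) → (-1.08,3.40)

Cross-section at z=3: (-3.90,-1.63) (2.72,-2.50) (1.86,2.90) (-1.08,3.40)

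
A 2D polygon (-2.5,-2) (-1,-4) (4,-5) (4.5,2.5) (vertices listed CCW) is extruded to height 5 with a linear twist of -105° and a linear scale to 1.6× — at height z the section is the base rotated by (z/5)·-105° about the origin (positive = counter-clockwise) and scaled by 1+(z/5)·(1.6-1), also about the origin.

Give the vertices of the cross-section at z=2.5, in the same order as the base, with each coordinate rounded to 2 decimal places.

Cross-section at z=2.5: (-4.04,1.00) (-4.92,-2.13) (-1.99,-8.08) (6.14,-2.66)

t = z/height = 2.5/5 = 0.5
s = 1 + (scale-1)·z/height = 1 + (1.6-1)·2.5/5 = 1.300000
θ = twist·z/height = -105°·2.5/5 = -52.5000° = -0.916298 rad
cos θ = 0.608761, sin θ = -0.793353 (intermediates below are computed at full precision and shown rounded to 5 d.p.)
v1: (-2.5,-2) → rotate → (-3.10861,0.76586) → ×s → (-4.04119,0.99562) → (-4.04,1.00)
v2: (-1,-4) → rotate → (-3.78217,-1.64169) → ×s → (-4.91683,-2.13420) → (-4.92,-2.13)
v3: (4,-5) → rotate → (-1.53172,-6.21722) → ×s → (-1.99124,-8.08239) → (-1.99,-8.08)
v4: (4.5,2.5) → rotate → (4.72281,-2.04819) → ×s → (6.13965,-2.66264) → (6.14,-2.66)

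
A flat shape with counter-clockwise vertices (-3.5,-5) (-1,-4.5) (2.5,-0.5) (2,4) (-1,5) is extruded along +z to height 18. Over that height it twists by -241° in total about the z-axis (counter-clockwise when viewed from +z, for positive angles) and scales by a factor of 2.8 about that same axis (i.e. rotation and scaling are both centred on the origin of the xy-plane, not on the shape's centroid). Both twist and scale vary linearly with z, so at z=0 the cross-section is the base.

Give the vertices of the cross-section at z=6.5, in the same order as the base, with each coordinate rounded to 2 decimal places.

Cross-section at z=6.5: (-8.54,5.34) (-7.50,1.26) (-0.61,-4.16) (6.76,-2.95) (8.15,2.08)

t = z/height = 6.5/18 = 0.361111
s = 1 + (scale-1)·z/height = 1 + (2.8-1)·6.5/18 = 1.650000
θ = twist·z/height = -241°·6.5/18 = -87.0278° = -1.518921 rad
cos θ = 0.051852, sin θ = -0.998655 (intermediates below are computed at full precision and shown rounded to 5 d.p.)
v1: (-3.5,-5) → rotate → (-5.17476,3.23603) → ×s → (-8.53835,5.33945) → (-8.54,5.34)
v2: (-1,-4.5) → rotate → (-4.54580,0.76532) → ×s → (-7.50057,1.26278) → (-7.50,1.26)
v3: (2.5,-0.5) → rotate → (-0.36970,-2.52256) → ×s → (-0.61000,-4.16223) → (-0.61,-4.16)
v4: (2,4) → rotate → (4.09832,-1.78990) → ×s → (6.76223,-2.95334) → (6.76,-2.95)
v5: (-1,5) → rotate → (4.94142,1.25791) → ×s → (8.15335,2.07556) → (8.15,2.08)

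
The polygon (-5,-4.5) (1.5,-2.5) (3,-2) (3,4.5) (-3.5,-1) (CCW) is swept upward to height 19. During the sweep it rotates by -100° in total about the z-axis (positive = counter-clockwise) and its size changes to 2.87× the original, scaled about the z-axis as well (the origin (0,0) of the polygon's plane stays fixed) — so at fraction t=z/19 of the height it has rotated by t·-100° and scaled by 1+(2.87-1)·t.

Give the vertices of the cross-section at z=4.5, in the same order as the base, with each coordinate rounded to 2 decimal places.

Cross-section at z=4.5: (-9.22,-3.05) (0.53,-4.17) (2.80,-4.38) (6.57,4.21) (-5.20,0.71)

t = z/height = 4.5/19 = 0.236842
s = 1 + (scale-1)·z/height = 1 + (2.87-1)·4.5/19 = 1.442895
θ = twist·z/height = -100°·4.5/19 = -23.6842° = -0.413367 rad
cos θ = 0.915773, sin θ = -0.401695 (intermediates below are computed at full precision and shown rounded to 5 d.p.)
v1: (-5,-4.5) → rotate → (-6.38650,-2.11250) → ×s → (-9.21504,-3.04812) → (-9.22,-3.05)
v2: (1.5,-2.5) → rotate → (0.36942,-2.89198) → ×s → (0.53304,-4.17282) → (0.53,-4.17)
v3: (3,-2) → rotate → (1.94393,-3.03663) → ×s → (2.80489,-4.38154) → (2.80,-4.38)
v4: (3,4.5) → rotate → (4.55495,2.91589) → ×s → (6.57231,4.20733) → (6.57,4.21)
v5: (-3.5,-1) → rotate → (-3.60690,0.49016) → ×s → (-5.20438,0.70725) → (-5.20,0.71)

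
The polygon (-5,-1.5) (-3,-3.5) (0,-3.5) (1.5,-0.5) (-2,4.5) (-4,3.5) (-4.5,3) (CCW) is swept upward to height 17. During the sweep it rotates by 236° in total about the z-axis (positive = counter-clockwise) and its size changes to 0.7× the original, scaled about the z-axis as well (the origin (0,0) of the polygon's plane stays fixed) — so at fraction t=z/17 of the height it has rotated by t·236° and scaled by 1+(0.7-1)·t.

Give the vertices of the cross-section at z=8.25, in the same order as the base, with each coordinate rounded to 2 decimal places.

Cross-section at z=8.25: (2.94,-3.35) (3.78,-1.09) (2.72,1.24) (-0.14,1.34) (-2.79,-3.15) (-1.30,-4.35) (-0.74,-4.56)

t = z/height = 8.25/17 = 0.485294
s = 1 + (scale-1)·z/height = 1 + (0.7-1)·8.25/17 = 0.854412
θ = twist·z/height = 236°·8.25/17 = 114.5294° = 1.998915 rad
cos θ = -0.415160, sin θ = 0.909748 (intermediates below are computed at full precision and shown rounded to 5 d.p.)
v1: (-5,-1.5) → rotate → (3.44042,-3.92600) → ×s → (2.93954,-3.35442) → (2.94,-3.35)
v2: (-3,-3.5) → rotate → (4.42960,-1.27618) → ×s → (3.78470,-1.09039) → (3.78,-1.09)
v3: (0,-3.5) → rotate → (3.18412,1.45306) → ×s → (2.72055,1.24151) → (2.72,1.24)
v4: (1.5,-0.5) → rotate → (-0.16787,1.57220) → ×s → (-0.14343,1.34331) → (-0.14,1.34)
v5: (-2,4.5) → rotate → (-3.26355,-3.68772) → ×s → (-2.78841,-3.15083) → (-2.79,-3.15)
v6: (-4,3.5) → rotate → (-1.52348,-5.09205) → ×s → (-1.30168,-4.35071) → (-1.30,-4.35)
v7: (-4.5,3) → rotate → (-0.86102,-5.33935) → ×s → (-0.73567,-4.56200) → (-0.74,-4.56)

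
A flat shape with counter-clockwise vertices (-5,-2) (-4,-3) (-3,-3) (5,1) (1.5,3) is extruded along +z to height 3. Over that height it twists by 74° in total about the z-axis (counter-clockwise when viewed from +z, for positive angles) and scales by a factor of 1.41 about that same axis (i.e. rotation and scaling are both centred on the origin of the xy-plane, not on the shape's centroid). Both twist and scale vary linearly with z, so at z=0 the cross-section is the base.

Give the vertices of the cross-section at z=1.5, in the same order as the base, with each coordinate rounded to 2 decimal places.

Cross-section at z=1.5: (-3.36,-5.55) (-1.67,-5.79) (-0.71,-5.06) (4.09,4.59) (-0.73,3.97)

t = z/height = 1.5/3 = 0.5
s = 1 + (scale-1)·z/height = 1 + (1.41-1)·1.5/3 = 1.205000
θ = twist·z/height = 74°·1.5/3 = 37.0000° = 0.645772 rad
cos θ = 0.798636, sin θ = 0.601815 (intermediates below are computed at full precision and shown rounded to 5 d.p.)
v1: (-5,-2) → rotate → (-2.78955,-4.60635) → ×s → (-3.36140,-5.55065) → (-3.36,-5.55)
v2: (-4,-3) → rotate → (-1.38910,-4.80317) → ×s → (-1.67386,-5.78782) → (-1.67,-5.79)
v3: (-3,-3) → rotate → (-0.59046,-4.20135) → ×s → (-0.71151,-5.06263) → (-0.71,-5.06)
v4: (5,1) → rotate → (3.39136,3.80771) → ×s → (4.08659,4.58829) → (4.09,4.59)
v5: (1.5,3) → rotate → (-0.60749,3.29863) → ×s → (-0.73203,3.97485) → (-0.73,3.97)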